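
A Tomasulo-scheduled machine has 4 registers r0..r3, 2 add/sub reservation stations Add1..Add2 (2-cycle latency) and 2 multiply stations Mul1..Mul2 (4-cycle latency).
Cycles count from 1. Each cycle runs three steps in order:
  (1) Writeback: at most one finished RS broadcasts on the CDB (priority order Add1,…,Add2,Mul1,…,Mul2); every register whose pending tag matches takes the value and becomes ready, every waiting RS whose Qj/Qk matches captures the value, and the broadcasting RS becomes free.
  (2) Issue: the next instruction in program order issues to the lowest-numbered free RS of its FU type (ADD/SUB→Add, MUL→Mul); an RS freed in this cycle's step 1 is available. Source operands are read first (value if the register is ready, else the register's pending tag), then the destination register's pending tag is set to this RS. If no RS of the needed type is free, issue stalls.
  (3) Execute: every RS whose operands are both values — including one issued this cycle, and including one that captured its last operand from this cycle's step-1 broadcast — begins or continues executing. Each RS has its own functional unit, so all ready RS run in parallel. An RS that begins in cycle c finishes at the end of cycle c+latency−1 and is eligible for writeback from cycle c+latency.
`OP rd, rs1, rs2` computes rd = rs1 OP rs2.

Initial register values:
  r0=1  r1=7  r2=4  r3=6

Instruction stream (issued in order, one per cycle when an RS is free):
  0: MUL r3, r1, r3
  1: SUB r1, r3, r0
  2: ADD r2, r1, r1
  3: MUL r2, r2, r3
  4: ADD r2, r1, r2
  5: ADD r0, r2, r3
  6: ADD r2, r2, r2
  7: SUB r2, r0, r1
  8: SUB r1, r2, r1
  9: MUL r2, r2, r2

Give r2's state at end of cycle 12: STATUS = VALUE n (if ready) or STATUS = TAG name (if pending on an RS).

STATUS = TAG Add1

c1: issue MUL r3<-Mul1 | r0:1,r1:7,r2:4,r3:Mul1
c2: issue SUB r1<-Add1 | r0:1,r1:Add1,r2:4,r3:Mul1
c3: issue ADD r2<-Add2 | r0:1,r1:Add1,r2:Add2,r3:Mul1
c4: issue MUL r2<-Mul2 | r0:1,r1:Add1,r2:Mul2,r3:Mul1
c5: CDB Mul1=42; stall | r0:1,r1:Add1,r2:Mul2,r3:42
c6: stall | r0:1,r1:Add1,r2:Mul2,r3:42
c7: CDB Add1=41; issue ADD r2<-Add1 | r0:1,r1:41,r2:Add1,r3:42
c8: stall | r0:1,r1:41,r2:Add1,r3:42
c9: CDB Add2=82; issue ADD r0<-Add2 | r0:Add2,r1:41,r2:Add1,r3:42
c10: stall | r0:Add2,r1:41,r2:Add1,r3:42
c11: stall | r0:Add2,r1:41,r2:Add1,r3:42
c12: stall | r0:Add2,r1:41,r2:Add1,r3:42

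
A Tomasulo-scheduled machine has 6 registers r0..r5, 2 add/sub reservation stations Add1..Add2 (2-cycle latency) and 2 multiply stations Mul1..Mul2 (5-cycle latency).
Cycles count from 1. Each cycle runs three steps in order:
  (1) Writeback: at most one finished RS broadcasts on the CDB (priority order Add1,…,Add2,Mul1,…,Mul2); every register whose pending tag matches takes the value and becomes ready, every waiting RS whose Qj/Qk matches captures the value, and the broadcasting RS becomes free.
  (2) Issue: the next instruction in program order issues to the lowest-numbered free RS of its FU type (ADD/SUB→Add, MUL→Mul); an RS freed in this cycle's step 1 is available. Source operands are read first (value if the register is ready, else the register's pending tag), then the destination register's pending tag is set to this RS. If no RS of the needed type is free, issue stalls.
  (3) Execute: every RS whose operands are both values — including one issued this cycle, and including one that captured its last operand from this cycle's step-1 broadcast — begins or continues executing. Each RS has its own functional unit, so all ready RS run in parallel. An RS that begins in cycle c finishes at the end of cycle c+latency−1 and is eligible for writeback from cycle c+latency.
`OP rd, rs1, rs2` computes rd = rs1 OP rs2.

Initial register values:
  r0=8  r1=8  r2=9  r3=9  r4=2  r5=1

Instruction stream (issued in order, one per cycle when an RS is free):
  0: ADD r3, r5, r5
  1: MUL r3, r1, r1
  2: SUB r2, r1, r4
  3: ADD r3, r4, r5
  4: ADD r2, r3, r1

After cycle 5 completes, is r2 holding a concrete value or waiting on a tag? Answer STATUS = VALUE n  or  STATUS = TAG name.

STATUS = TAG Add1

  c1: issue ADD r3<-Add1  regs: r0:8,r1:8,r2:9,r3:Add1,r4:2,r5:1
  c2: issue MUL r3<-Mul1  regs: r0:8,r1:8,r2:9,r3:Mul1,r4:2,r5:1
  c3: CDB Add1=2; issue SUB r2<-Add1  regs: r0:8,r1:8,r2:Add1,r3:Mul1,r4:2,r5:1
  c4: issue ADD r3<-Add2  regs: r0:8,r1:8,r2:Add1,r3:Add2,r4:2,r5:1
  c5: CDB Add1=6; issue ADD r2<-Add1  regs: r0:8,r1:8,r2:Add1,r3:Add2,r4:2,r5:1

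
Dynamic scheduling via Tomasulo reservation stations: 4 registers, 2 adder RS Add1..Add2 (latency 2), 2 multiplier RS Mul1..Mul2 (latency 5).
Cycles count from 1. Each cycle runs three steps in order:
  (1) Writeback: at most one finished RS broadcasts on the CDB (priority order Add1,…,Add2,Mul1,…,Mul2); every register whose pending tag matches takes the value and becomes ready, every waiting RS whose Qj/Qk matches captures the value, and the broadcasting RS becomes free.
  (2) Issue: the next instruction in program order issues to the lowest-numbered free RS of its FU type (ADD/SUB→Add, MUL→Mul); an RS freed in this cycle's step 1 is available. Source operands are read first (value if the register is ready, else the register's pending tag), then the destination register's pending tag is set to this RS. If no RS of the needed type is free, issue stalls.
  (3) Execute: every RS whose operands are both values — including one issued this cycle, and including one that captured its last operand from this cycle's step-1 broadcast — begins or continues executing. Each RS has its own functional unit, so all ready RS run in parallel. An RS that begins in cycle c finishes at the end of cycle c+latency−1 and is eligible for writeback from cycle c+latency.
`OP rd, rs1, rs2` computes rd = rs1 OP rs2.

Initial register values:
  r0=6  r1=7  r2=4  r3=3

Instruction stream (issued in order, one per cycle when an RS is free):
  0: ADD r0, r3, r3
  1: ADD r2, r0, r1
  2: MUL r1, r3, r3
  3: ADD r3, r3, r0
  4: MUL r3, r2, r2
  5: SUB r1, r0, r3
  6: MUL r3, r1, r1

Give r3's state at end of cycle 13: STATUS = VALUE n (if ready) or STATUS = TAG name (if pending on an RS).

cycle 1: issue ADD r0<-Add1 // r0:Add1,r1:7,r2:4,r3:3
cycle 2: issue ADD r2<-Add2 // r0:Add1,r1:7,r2:Add2,r3:3
cycle 3: CDB Add1=6; issue MUL r1<-Mul1 // r0:6,r1:Mul1,r2:Add2,r3:3
cycle 4: issue ADD r3<-Add1 // r0:6,r1:Mul1,r2:Add2,r3:Add1
cycle 5: CDB Add2=13; issue MUL r3<-Mul2 // r0:6,r1:Mul1,r2:13,r3:Mul2
cycle 6: CDB Add1=9; issue SUB r1<-Add1 // r0:6,r1:Add1,r2:13,r3:Mul2
cycle 7: stall // r0:6,r1:Add1,r2:13,r3:Mul2
cycle 8: CDB Mul1=9; issue MUL r3<-Mul1 // r0:6,r1:Add1,r2:13,r3:Mul1
cycle 9: - // r0:6,r1:Add1,r2:13,r3:Mul1
cycle 10: CDB Mul2=169 // r0:6,r1:Add1,r2:13,r3:Mul1
cycle 11: - // r0:6,r1:Add1,r2:13,r3:Mul1
cycle 12: CDB Add1=-163 // r0:6,r1:-163,r2:13,r3:Mul1
cycle 13: - // r0:6,r1:-163,r2:13,r3:Mul1

STATUS = TAG Mul1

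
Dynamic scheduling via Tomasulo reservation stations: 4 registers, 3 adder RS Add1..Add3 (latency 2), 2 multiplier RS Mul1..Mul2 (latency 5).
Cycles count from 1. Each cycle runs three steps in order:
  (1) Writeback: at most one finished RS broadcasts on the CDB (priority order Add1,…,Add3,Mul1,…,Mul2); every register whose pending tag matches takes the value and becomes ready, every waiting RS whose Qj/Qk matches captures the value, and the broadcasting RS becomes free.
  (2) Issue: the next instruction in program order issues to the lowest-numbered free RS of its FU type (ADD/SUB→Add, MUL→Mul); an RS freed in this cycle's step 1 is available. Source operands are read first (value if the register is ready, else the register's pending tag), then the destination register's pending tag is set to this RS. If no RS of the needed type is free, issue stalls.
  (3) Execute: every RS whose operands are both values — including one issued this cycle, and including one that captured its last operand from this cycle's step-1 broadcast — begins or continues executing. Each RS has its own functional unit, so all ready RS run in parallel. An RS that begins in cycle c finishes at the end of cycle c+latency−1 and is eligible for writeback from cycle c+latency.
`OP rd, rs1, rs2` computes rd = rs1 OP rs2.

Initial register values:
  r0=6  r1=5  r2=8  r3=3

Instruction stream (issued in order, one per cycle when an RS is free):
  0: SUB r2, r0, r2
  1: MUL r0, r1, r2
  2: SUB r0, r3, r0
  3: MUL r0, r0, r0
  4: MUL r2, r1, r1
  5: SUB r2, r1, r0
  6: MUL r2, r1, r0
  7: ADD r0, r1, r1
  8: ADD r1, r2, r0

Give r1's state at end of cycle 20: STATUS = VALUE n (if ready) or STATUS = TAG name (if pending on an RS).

  c1: issue SUB r2<-Add1  regs: r0:6,r1:5,r2:Add1,r3:3
  c2: issue MUL r0<-Mul1  regs: r0:Mul1,r1:5,r2:Add1,r3:3
  c3: CDB Add1=-2; issue SUB r0<-Add1  regs: r0:Add1,r1:5,r2:-2,r3:3
  c4: issue MUL r0<-Mul2  regs: r0:Mul2,r1:5,r2:-2,r3:3
  c5: stall  regs: r0:Mul2,r1:5,r2:-2,r3:3
  c6: stall  regs: r0:Mul2,r1:5,r2:-2,r3:3
  c7: stall  regs: r0:Mul2,r1:5,r2:-2,r3:3
  c8: CDB Mul1=-10; issue MUL r2<-Mul1  regs: r0:Mul2,r1:5,r2:Mul1,r3:3
  c9: issue SUB r2<-Add2  regs: r0:Mul2,r1:5,r2:Add2,r3:3
  c10: CDB Add1=13; stall  regs: r0:Mul2,r1:5,r2:Add2,r3:3
  c11: stall  regs: r0:Mul2,r1:5,r2:Add2,r3:3
  c12: stall  regs: r0:Mul2,r1:5,r2:Add2,r3:3
  c13: CDB Mul1=25; issue MUL r2<-Mul1  regs: r0:Mul2,r1:5,r2:Mul1,r3:3
  c14: issue ADD r0<-Add1  regs: r0:Add1,r1:5,r2:Mul1,r3:3
  c15: CDB Mul2=169; issue ADD r1<-Add3  regs: r0:Add1,r1:Add3,r2:Mul1,r3:3
  c16: CDB Add1=10  regs: r0:10,r1:Add3,r2:Mul1,r3:3
  c17: CDB Add2=-164  regs: r0:10,r1:Add3,r2:Mul1,r3:3
  c18: -  regs: r0:10,r1:Add3,r2:Mul1,r3:3
  c19: -  regs: r0:10,r1:Add3,r2:Mul1,r3:3
  c20: CDB Mul1=845  regs: r0:10,r1:Add3,r2:845,r3:3

STATUS = TAG Add3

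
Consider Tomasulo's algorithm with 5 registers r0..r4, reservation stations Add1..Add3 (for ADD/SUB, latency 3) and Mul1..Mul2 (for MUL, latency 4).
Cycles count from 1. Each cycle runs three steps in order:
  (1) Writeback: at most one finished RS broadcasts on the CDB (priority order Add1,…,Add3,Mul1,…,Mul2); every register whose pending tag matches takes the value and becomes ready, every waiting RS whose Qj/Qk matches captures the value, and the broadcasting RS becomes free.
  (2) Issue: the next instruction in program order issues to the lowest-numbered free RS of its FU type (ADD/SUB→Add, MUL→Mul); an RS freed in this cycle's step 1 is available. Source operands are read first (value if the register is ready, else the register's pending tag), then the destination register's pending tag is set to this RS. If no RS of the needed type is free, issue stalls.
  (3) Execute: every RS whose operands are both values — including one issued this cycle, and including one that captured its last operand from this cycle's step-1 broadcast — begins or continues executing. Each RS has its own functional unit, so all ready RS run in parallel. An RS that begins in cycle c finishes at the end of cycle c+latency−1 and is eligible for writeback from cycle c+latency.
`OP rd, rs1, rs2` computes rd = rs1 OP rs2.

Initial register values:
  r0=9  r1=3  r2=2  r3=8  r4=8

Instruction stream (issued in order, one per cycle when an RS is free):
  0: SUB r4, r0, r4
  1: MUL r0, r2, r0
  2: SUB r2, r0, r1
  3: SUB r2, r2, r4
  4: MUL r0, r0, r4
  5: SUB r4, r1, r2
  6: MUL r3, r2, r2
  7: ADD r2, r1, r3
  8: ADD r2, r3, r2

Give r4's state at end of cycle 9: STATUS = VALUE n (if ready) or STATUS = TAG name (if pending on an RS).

c1: issue SUB r4<-Add1 | r0:9,r1:3,r2:2,r3:8,r4:Add1
c2: issue MUL r0<-Mul1 | r0:Mul1,r1:3,r2:2,r3:8,r4:Add1
c3: issue SUB r2<-Add2 | r0:Mul1,r1:3,r2:Add2,r3:8,r4:Add1
c4: CDB Add1=1; issue SUB r2<-Add1 | r0:Mul1,r1:3,r2:Add1,r3:8,r4:1
c5: issue MUL r0<-Mul2 | r0:Mul2,r1:3,r2:Add1,r3:8,r4:1
c6: CDB Mul1=18; issue SUB r4<-Add3 | r0:Mul2,r1:3,r2:Add1,r3:8,r4:Add3
c7: issue MUL r3<-Mul1 | r0:Mul2,r1:3,r2:Add1,r3:Mul1,r4:Add3
c8: stall | r0:Mul2,r1:3,r2:Add1,r3:Mul1,r4:Add3
c9: CDB Add2=15; issue ADD r2<-Add2 | r0:Mul2,r1:3,r2:Add2,r3:Mul1,r4:Add3

STATUS = TAG Add3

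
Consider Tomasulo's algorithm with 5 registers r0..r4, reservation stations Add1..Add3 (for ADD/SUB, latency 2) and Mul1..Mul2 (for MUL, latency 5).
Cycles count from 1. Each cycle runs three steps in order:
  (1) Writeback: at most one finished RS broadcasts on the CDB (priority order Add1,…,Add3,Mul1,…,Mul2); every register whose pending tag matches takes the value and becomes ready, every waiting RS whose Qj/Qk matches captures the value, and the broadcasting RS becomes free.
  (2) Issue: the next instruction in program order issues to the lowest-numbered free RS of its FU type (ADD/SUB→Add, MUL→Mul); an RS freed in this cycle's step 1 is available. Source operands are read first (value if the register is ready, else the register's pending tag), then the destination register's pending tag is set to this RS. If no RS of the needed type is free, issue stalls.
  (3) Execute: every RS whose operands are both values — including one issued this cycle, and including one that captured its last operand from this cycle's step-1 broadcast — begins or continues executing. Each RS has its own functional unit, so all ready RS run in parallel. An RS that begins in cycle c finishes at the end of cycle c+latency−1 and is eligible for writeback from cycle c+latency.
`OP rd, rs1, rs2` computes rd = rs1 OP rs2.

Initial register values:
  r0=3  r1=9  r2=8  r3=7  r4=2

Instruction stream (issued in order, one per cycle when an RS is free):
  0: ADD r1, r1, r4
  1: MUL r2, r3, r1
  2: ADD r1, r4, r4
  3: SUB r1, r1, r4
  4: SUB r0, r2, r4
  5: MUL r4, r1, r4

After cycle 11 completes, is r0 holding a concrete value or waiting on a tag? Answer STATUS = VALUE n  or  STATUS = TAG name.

STATUS = VALUE 75

c1: issue ADD r1<-Add1 | r0:3,r1:Add1,r2:8,r3:7,r4:2
c2: issue MUL r2<-Mul1 | r0:3,r1:Add1,r2:Mul1,r3:7,r4:2
c3: CDB Add1=11; issue ADD r1<-Add1 | r0:3,r1:Add1,r2:Mul1,r3:7,r4:2
c4: issue SUB r1<-Add2 | r0:3,r1:Add2,r2:Mul1,r3:7,r4:2
c5: CDB Add1=4; issue SUB r0<-Add1 | r0:Add1,r1:Add2,r2:Mul1,r3:7,r4:2
c6: issue MUL r4<-Mul2 | r0:Add1,r1:Add2,r2:Mul1,r3:7,r4:Mul2
c7: CDB Add2=2 | r0:Add1,r1:2,r2:Mul1,r3:7,r4:Mul2
c8: CDB Mul1=77 | r0:Add1,r1:2,r2:77,r3:7,r4:Mul2
c9: - | r0:Add1,r1:2,r2:77,r3:7,r4:Mul2
c10: CDB Add1=75 | r0:75,r1:2,r2:77,r3:7,r4:Mul2
c11: - | r0:75,r1:2,r2:77,r3:7,r4:Mul2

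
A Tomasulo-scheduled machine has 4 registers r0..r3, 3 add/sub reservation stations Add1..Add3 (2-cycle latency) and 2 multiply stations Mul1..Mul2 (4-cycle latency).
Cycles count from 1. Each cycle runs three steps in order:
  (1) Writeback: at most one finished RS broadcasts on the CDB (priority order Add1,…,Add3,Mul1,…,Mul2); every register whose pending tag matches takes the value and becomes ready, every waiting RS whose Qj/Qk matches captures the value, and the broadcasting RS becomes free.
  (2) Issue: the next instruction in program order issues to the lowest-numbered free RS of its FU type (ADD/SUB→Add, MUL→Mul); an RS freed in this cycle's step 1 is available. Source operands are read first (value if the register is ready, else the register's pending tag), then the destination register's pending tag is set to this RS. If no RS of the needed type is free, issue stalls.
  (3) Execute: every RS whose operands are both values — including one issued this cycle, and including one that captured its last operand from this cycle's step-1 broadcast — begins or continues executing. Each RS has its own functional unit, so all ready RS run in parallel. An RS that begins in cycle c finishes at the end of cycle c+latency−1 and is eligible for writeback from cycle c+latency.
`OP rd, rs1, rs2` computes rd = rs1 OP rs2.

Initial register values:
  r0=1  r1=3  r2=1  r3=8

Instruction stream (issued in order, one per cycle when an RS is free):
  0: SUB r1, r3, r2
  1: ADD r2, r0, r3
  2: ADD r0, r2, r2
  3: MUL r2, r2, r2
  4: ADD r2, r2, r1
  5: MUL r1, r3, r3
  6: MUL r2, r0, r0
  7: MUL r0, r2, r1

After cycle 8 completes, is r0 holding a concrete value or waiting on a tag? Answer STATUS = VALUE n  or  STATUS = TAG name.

cycle 1: issue SUB r1<-Add1 // r0:1,r1:Add1,r2:1,r3:8
cycle 2: issue ADD r2<-Add2 // r0:1,r1:Add1,r2:Add2,r3:8
cycle 3: CDB Add1=7; issue ADD r0<-Add1 // r0:Add1,r1:7,r2:Add2,r3:8
cycle 4: CDB Add2=9; issue MUL r2<-Mul1 // r0:Add1,r1:7,r2:Mul1,r3:8
cycle 5: issue ADD r2<-Add2 // r0:Add1,r1:7,r2:Add2,r3:8
cycle 6: CDB Add1=18; issue MUL r1<-Mul2 // r0:18,r1:Mul2,r2:Add2,r3:8
cycle 7: stall // r0:18,r1:Mul2,r2:Add2,r3:8
cycle 8: CDB Mul1=81; issue MUL r2<-Mul1 // r0:18,r1:Mul2,r2:Mul1,r3:8

STATUS = VALUE 18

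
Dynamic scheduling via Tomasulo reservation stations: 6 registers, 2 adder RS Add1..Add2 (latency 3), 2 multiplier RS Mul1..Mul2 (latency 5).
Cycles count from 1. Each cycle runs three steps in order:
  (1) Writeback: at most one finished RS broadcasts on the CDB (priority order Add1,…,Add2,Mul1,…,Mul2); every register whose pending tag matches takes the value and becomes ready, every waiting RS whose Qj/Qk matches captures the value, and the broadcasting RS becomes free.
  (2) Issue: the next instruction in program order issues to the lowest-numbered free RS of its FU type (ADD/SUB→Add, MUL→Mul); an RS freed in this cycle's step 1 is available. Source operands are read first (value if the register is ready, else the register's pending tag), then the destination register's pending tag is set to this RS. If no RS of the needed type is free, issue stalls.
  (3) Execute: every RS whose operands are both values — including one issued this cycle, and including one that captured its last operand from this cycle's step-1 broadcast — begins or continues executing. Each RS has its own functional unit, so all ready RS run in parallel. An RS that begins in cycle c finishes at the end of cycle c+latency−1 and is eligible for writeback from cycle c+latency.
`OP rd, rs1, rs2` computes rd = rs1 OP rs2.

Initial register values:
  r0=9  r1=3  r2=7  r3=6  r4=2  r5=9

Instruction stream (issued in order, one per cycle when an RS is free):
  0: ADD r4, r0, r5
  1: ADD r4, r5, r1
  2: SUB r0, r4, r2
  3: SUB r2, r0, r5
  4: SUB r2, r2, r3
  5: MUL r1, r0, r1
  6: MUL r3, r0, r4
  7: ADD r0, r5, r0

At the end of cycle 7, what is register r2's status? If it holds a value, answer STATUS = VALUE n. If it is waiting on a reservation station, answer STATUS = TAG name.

STATUS = TAG Add2

cycle 1: issue ADD r4<-Add1 // r0:9,r1:3,r2:7,r3:6,r4:Add1,r5:9
cycle 2: issue ADD r4<-Add2 // r0:9,r1:3,r2:7,r3:6,r4:Add2,r5:9
cycle 3: stall // r0:9,r1:3,r2:7,r3:6,r4:Add2,r5:9
cycle 4: CDB Add1=18; issue SUB r0<-Add1 // r0:Add1,r1:3,r2:7,r3:6,r4:Add2,r5:9
cycle 5: CDB Add2=12; issue SUB r2<-Add2 // r0:Add1,r1:3,r2:Add2,r3:6,r4:12,r5:9
cycle 6: stall // r0:Add1,r1:3,r2:Add2,r3:6,r4:12,r5:9
cycle 7: stall // r0:Add1,r1:3,r2:Add2,r3:6,r4:12,r5:9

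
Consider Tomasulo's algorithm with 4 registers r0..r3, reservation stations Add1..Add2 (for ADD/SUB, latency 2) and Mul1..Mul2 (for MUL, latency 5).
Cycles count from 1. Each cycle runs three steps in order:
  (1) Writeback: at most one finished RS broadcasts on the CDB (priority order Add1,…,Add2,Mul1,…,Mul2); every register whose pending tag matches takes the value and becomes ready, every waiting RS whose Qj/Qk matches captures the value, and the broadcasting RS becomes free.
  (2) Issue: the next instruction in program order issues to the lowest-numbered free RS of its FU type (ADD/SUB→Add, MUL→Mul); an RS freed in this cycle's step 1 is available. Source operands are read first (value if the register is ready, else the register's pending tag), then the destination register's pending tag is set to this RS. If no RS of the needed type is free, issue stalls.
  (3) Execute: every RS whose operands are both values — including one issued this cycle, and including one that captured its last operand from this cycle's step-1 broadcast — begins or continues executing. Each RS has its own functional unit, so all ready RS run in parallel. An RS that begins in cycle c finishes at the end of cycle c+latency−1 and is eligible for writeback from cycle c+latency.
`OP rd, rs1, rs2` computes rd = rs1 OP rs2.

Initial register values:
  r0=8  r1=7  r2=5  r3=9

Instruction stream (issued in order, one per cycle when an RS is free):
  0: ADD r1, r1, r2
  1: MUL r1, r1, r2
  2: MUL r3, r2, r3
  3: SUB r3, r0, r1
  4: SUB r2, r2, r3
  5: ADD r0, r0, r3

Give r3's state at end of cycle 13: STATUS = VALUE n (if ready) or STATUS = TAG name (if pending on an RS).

  c1: issue ADD r1<-Add1  regs: r0:8,r1:Add1,r2:5,r3:9
  c2: issue MUL r1<-Mul1  regs: r0:8,r1:Mul1,r2:5,r3:9
  c3: CDB Add1=12; issue MUL r3<-Mul2  regs: r0:8,r1:Mul1,r2:5,r3:Mul2
  c4: issue SUB r3<-Add1  regs: r0:8,r1:Mul1,r2:5,r3:Add1
  c5: issue SUB r2<-Add2  regs: r0:8,r1:Mul1,r2:Add2,r3:Add1
  c6: stall  regs: r0:8,r1:Mul1,r2:Add2,r3:Add1
  c7: stall  regs: r0:8,r1:Mul1,r2:Add2,r3:Add1
  c8: CDB Mul1=60; stall  regs: r0:8,r1:60,r2:Add2,r3:Add1
  c9: CDB Mul2=45; stall  regs: r0:8,r1:60,r2:Add2,r3:Add1
  c10: CDB Add1=-52; issue ADD r0<-Add1  regs: r0:Add1,r1:60,r2:Add2,r3:-52
  c11: -  regs: r0:Add1,r1:60,r2:Add2,r3:-52
  c12: CDB Add1=-44  regs: r0:-44,r1:60,r2:Add2,r3:-52
  c13: CDB Add2=57  regs: r0:-44,r1:60,r2:57,r3:-52

STATUS = VALUE -52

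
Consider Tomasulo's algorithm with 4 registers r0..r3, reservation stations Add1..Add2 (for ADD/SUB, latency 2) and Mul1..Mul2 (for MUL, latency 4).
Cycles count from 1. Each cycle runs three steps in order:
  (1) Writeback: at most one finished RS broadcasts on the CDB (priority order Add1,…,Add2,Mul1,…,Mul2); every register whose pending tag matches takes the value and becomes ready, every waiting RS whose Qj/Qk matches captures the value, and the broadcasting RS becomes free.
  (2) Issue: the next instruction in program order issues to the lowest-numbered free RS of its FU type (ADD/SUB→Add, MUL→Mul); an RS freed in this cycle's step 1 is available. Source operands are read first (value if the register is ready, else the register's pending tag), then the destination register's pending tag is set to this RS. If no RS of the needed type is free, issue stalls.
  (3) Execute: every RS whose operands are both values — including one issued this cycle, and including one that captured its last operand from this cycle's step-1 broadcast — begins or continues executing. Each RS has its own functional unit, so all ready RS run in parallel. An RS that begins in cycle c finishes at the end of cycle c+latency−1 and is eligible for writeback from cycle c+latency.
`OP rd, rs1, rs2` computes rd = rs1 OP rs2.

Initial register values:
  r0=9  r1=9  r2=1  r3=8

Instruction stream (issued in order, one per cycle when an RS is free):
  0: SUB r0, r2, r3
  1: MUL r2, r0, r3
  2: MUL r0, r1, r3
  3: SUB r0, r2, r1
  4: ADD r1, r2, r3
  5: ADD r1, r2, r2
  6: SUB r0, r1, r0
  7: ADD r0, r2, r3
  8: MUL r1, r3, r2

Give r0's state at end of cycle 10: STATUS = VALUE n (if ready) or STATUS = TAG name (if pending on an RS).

STATUS = TAG Add2

c1: issue SUB r0<-Add1 | r0:Add1,r1:9,r2:1,r3:8
c2: issue MUL r2<-Mul1 | r0:Add1,r1:9,r2:Mul1,r3:8
c3: CDB Add1=-7; issue MUL r0<-Mul2 | r0:Mul2,r1:9,r2:Mul1,r3:8
c4: issue SUB r0<-Add1 | r0:Add1,r1:9,r2:Mul1,r3:8
c5: issue ADD r1<-Add2 | r0:Add1,r1:Add2,r2:Mul1,r3:8
c6: stall | r0:Add1,r1:Add2,r2:Mul1,r3:8
c7: CDB Mul1=-56; stall | r0:Add1,r1:Add2,r2:-56,r3:8
c8: CDB Mul2=72; stall | r0:Add1,r1:Add2,r2:-56,r3:8
c9: CDB Add1=-65; issue ADD r1<-Add1 | r0:-65,r1:Add1,r2:-56,r3:8
c10: CDB Add2=-48; issue SUB r0<-Add2 | r0:Add2,r1:Add1,r2:-56,r3:8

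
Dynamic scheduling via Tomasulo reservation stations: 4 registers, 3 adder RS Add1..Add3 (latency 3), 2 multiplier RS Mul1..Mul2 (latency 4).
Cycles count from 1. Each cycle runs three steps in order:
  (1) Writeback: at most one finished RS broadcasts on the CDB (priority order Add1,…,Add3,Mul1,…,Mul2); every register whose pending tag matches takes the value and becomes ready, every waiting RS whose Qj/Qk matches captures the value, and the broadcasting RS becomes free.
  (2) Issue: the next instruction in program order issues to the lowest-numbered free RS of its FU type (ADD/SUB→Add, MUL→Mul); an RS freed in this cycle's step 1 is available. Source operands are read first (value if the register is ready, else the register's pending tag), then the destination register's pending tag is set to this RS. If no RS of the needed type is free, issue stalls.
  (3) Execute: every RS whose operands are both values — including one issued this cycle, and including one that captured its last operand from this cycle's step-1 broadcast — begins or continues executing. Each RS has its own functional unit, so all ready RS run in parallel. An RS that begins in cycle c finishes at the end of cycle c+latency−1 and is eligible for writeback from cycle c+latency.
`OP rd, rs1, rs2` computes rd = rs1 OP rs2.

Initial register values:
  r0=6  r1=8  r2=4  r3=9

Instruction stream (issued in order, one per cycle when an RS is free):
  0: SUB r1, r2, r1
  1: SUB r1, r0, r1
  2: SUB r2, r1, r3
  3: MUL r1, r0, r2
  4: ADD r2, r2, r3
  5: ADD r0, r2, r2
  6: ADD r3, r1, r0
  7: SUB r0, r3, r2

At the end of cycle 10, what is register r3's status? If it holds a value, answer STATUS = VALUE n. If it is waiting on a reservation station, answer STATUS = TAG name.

c1: issue SUB r1<-Add1 | r0:6,r1:Add1,r2:4,r3:9
c2: issue SUB r1<-Add2 | r0:6,r1:Add2,r2:4,r3:9
c3: issue SUB r2<-Add3 | r0:6,r1:Add2,r2:Add3,r3:9
c4: CDB Add1=-4; issue MUL r1<-Mul1 | r0:6,r1:Mul1,r2:Add3,r3:9
c5: issue ADD r2<-Add1 | r0:6,r1:Mul1,r2:Add1,r3:9
c6: stall | r0:6,r1:Mul1,r2:Add1,r3:9
c7: CDB Add2=10; issue ADD r0<-Add2 | r0:Add2,r1:Mul1,r2:Add1,r3:9
c8: stall | r0:Add2,r1:Mul1,r2:Add1,r3:9
c9: stall | r0:Add2,r1:Mul1,r2:Add1,r3:9
c10: CDB Add3=1; issue ADD r3<-Add3 | r0:Add2,r1:Mul1,r2:Add1,r3:Add3

STATUS = TAG Add3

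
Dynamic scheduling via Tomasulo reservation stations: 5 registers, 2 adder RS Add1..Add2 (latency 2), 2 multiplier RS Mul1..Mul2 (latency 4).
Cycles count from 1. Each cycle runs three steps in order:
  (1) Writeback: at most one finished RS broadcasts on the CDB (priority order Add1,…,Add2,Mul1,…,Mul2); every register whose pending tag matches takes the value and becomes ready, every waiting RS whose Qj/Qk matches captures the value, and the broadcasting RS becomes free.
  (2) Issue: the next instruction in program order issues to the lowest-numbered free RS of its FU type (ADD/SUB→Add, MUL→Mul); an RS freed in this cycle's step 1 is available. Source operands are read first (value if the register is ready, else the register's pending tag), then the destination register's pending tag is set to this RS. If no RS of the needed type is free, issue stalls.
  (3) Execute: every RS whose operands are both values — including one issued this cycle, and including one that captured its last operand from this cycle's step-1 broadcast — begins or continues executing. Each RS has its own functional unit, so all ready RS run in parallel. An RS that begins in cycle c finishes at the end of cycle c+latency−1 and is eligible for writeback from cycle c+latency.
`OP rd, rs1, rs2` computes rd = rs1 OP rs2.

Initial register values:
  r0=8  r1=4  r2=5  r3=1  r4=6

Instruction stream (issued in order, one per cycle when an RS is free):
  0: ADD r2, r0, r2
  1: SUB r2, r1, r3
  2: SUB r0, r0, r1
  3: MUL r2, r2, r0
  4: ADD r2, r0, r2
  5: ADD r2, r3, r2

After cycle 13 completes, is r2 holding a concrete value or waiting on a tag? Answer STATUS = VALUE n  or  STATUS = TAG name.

STATUS = VALUE 17

  c1: issue ADD r2<-Add1  regs: r0:8,r1:4,r2:Add1,r3:1,r4:6
  c2: issue SUB r2<-Add2  regs: r0:8,r1:4,r2:Add2,r3:1,r4:6
  c3: CDB Add1=13; issue SUB r0<-Add1  regs: r0:Add1,r1:4,r2:Add2,r3:1,r4:6
  c4: CDB Add2=3; issue MUL r2<-Mul1  regs: r0:Add1,r1:4,r2:Mul1,r3:1,r4:6
  c5: CDB Add1=4; issue ADD r2<-Add1  regs: r0:4,r1:4,r2:Add1,r3:1,r4:6
  c6: issue ADD r2<-Add2  regs: r0:4,r1:4,r2:Add2,r3:1,r4:6
  c7: -  regs: r0:4,r1:4,r2:Add2,r3:1,r4:6
  c8: -  regs: r0:4,r1:4,r2:Add2,r3:1,r4:6
  c9: CDB Mul1=12  regs: r0:4,r1:4,r2:Add2,r3:1,r4:6
  c10: -  regs: r0:4,r1:4,r2:Add2,r3:1,r4:6
  c11: CDB Add1=16  regs: r0:4,r1:4,r2:Add2,r3:1,r4:6
  c12: -  regs: r0:4,r1:4,r2:Add2,r3:1,r4:6
  c13: CDB Add2=17  regs: r0:4,r1:4,r2:17,r3:1,r4:6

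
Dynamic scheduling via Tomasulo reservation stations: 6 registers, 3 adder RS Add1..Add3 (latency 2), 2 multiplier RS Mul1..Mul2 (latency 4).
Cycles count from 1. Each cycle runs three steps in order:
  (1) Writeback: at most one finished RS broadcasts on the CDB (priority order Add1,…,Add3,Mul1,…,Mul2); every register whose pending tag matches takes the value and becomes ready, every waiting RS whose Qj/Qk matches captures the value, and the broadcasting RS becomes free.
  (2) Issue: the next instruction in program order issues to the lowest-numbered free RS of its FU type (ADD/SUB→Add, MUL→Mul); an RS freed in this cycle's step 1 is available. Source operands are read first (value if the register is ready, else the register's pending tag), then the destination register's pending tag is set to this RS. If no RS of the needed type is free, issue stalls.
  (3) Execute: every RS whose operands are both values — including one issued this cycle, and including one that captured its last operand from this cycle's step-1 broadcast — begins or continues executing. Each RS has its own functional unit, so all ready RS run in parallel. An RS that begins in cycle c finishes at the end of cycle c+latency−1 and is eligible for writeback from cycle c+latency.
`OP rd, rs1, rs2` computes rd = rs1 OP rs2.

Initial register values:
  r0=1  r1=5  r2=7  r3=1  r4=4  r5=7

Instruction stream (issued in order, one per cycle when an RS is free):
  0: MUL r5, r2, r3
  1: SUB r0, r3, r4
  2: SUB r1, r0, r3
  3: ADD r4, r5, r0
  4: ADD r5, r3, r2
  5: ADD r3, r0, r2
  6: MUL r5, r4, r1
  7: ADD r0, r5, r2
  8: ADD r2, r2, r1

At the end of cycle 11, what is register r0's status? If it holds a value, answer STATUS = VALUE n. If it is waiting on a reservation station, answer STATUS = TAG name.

STATUS = TAG Add1

  c1: issue MUL r5<-Mul1  regs: r0:1,r1:5,r2:7,r3:1,r4:4,r5:Mul1
  c2: issue SUB r0<-Add1  regs: r0:Add1,r1:5,r2:7,r3:1,r4:4,r5:Mul1
  c3: issue SUB r1<-Add2  regs: r0:Add1,r1:Add2,r2:7,r3:1,r4:4,r5:Mul1
  c4: CDB Add1=-3; issue ADD r4<-Add1  regs: r0:-3,r1:Add2,r2:7,r3:1,r4:Add1,r5:Mul1
  c5: CDB Mul1=7; issue ADD r5<-Add3  regs: r0:-3,r1:Add2,r2:7,r3:1,r4:Add1,r5:Add3
  c6: CDB Add2=-4; issue ADD r3<-Add2  regs: r0:-3,r1:-4,r2:7,r3:Add2,r4:Add1,r5:Add3
  c7: CDB Add1=4; issue MUL r5<-Mul1  regs: r0:-3,r1:-4,r2:7,r3:Add2,r4:4,r5:Mul1
  c8: CDB Add2=4; issue ADD r0<-Add1  regs: r0:Add1,r1:-4,r2:7,r3:4,r4:4,r5:Mul1
  c9: CDB Add3=8; issue ADD r2<-Add2  regs: r0:Add1,r1:-4,r2:Add2,r3:4,r4:4,r5:Mul1
  c10: -  regs: r0:Add1,r1:-4,r2:Add2,r3:4,r4:4,r5:Mul1
  c11: CDB Add2=3  regs: r0:Add1,r1:-4,r2:3,r3:4,r4:4,r5:Mul1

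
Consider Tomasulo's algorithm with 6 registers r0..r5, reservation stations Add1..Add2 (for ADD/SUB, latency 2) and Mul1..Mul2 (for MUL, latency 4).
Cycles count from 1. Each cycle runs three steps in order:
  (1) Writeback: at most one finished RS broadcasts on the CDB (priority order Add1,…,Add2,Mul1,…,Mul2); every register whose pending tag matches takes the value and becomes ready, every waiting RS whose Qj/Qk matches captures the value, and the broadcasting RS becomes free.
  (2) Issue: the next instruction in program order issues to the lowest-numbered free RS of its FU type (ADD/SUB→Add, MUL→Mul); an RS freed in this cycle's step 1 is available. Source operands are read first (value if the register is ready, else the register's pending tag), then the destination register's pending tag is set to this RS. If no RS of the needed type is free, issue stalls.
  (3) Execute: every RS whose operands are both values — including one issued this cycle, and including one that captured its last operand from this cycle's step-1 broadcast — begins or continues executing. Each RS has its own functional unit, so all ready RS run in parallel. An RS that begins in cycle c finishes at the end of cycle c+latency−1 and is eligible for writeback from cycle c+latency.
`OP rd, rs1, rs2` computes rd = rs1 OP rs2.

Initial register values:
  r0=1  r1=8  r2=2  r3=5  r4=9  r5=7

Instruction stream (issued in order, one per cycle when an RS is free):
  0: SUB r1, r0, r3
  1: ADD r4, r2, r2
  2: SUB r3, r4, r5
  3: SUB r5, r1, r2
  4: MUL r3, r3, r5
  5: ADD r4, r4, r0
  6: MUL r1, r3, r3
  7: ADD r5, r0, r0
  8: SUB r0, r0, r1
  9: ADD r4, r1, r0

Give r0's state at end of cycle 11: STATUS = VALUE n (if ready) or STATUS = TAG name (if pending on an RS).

STATUS = TAG Add2

cycle 1: issue SUB r1<-Add1 // r0:1,r1:Add1,r2:2,r3:5,r4:9,r5:7
cycle 2: issue ADD r4<-Add2 // r0:1,r1:Add1,r2:2,r3:5,r4:Add2,r5:7
cycle 3: CDB Add1=-4; issue SUB r3<-Add1 // r0:1,r1:-4,r2:2,r3:Add1,r4:Add2,r5:7
cycle 4: CDB Add2=4; issue SUB r5<-Add2 // r0:1,r1:-4,r2:2,r3:Add1,r4:4,r5:Add2
cycle 5: issue MUL r3<-Mul1 // r0:1,r1:-4,r2:2,r3:Mul1,r4:4,r5:Add2
cycle 6: CDB Add1=-3; issue ADD r4<-Add1 // r0:1,r1:-4,r2:2,r3:Mul1,r4:Add1,r5:Add2
cycle 7: CDB Add2=-6; issue MUL r1<-Mul2 // r0:1,r1:Mul2,r2:2,r3:Mul1,r4:Add1,r5:-6
cycle 8: CDB Add1=5; issue ADD r5<-Add1 // r0:1,r1:Mul2,r2:2,r3:Mul1,r4:5,r5:Add1
cycle 9: issue SUB r0<-Add2 // r0:Add2,r1:Mul2,r2:2,r3:Mul1,r4:5,r5:Add1
cycle 10: CDB Add1=2; issue ADD r4<-Add1 // r0:Add2,r1:Mul2,r2:2,r3:Mul1,r4:Add1,r5:2
cycle 11: CDB Mul1=18 // r0:Add2,r1:Mul2,r2:2,r3:18,r4:Add1,r5:2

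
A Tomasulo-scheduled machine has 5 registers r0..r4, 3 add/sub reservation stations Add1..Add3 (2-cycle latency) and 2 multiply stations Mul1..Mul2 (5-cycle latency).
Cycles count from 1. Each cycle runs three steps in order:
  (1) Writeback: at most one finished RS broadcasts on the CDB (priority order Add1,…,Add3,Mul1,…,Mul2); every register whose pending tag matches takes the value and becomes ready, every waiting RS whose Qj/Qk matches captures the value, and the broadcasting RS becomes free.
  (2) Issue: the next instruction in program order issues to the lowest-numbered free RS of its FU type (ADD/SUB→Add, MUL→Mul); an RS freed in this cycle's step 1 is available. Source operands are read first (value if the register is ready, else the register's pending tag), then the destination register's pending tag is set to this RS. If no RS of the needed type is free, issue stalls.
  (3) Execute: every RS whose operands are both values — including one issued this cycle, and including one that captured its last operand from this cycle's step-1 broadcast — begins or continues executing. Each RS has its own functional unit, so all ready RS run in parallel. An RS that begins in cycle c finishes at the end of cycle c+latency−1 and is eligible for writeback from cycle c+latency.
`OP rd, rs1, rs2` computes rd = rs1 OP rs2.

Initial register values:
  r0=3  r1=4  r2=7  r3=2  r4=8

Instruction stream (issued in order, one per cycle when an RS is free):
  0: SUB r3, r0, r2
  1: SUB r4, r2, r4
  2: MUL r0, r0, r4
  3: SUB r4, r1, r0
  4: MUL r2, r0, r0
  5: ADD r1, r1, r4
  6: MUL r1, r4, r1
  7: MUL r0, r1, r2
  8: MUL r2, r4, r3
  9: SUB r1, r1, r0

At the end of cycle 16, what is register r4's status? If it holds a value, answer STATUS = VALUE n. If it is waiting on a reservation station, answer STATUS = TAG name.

STATUS = VALUE 7

cycle 1: issue SUB r3<-Add1 // r0:3,r1:4,r2:7,r3:Add1,r4:8
cycle 2: issue SUB r4<-Add2 // r0:3,r1:4,r2:7,r3:Add1,r4:Add2
cycle 3: CDB Add1=-4; issue MUL r0<-Mul1 // r0:Mul1,r1:4,r2:7,r3:-4,r4:Add2
cycle 4: CDB Add2=-1; issue SUB r4<-Add1 // r0:Mul1,r1:4,r2:7,r3:-4,r4:Add1
cycle 5: issue MUL r2<-Mul2 // r0:Mul1,r1:4,r2:Mul2,r3:-4,r4:Add1
cycle 6: issue ADD r1<-Add2 // r0:Mul1,r1:Add2,r2:Mul2,r3:-4,r4:Add1
cycle 7: stall // r0:Mul1,r1:Add2,r2:Mul2,r3:-4,r4:Add1
cycle 8: stall // r0:Mul1,r1:Add2,r2:Mul2,r3:-4,r4:Add1
cycle 9: CDB Mul1=-3; issue MUL r1<-Mul1 // r0:-3,r1:Mul1,r2:Mul2,r3:-4,r4:Add1
cycle 10: stall // r0:-3,r1:Mul1,r2:Mul2,r3:-4,r4:Add1
cycle 11: CDB Add1=7; stall // r0:-3,r1:Mul1,r2:Mul2,r3:-4,r4:7
cycle 12: stall // r0:-3,r1:Mul1,r2:Mul2,r3:-4,r4:7
cycle 13: CDB Add2=11; stall // r0:-3,r1:Mul1,r2:Mul2,r3:-4,r4:7
cycle 14: CDB Mul2=9; issue MUL r0<-Mul2 // r0:Mul2,r1:Mul1,r2:9,r3:-4,r4:7
cycle 15: stall // r0:Mul2,r1:Mul1,r2:9,r3:-4,r4:7
cycle 16: stall // r0:Mul2,r1:Mul1,r2:9,r3:-4,r4:7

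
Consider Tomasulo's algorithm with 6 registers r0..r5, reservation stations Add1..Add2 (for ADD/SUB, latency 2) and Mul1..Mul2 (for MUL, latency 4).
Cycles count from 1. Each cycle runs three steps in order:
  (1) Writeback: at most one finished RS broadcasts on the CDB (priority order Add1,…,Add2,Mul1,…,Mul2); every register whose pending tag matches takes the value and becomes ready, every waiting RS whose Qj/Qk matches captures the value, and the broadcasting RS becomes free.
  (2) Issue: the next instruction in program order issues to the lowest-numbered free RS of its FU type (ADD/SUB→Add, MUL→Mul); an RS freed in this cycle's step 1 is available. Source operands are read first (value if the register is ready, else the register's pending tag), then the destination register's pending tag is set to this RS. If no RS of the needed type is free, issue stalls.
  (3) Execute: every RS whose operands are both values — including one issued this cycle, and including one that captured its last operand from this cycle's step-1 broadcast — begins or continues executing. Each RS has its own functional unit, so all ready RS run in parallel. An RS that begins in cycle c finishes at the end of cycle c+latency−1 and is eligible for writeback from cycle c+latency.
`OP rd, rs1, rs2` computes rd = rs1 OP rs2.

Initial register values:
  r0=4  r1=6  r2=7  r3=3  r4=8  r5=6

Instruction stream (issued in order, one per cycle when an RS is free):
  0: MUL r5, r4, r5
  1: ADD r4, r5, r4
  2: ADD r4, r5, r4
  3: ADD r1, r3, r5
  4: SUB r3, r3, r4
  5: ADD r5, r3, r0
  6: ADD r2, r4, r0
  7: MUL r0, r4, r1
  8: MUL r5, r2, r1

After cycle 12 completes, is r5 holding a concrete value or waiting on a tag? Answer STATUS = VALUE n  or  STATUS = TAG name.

c1: issue MUL r5<-Mul1 | r0:4,r1:6,r2:7,r3:3,r4:8,r5:Mul1
c2: issue ADD r4<-Add1 | r0:4,r1:6,r2:7,r3:3,r4:Add1,r5:Mul1
c3: issue ADD r4<-Add2 | r0:4,r1:6,r2:7,r3:3,r4:Add2,r5:Mul1
c4: stall | r0:4,r1:6,r2:7,r3:3,r4:Add2,r5:Mul1
c5: CDB Mul1=48; stall | r0:4,r1:6,r2:7,r3:3,r4:Add2,r5:48
c6: stall | r0:4,r1:6,r2:7,r3:3,r4:Add2,r5:48
c7: CDB Add1=56; issue ADD r1<-Add1 | r0:4,r1:Add1,r2:7,r3:3,r4:Add2,r5:48
c8: stall | r0:4,r1:Add1,r2:7,r3:3,r4:Add2,r5:48
c9: CDB Add1=51; issue SUB r3<-Add1 | r0:4,r1:51,r2:7,r3:Add1,r4:Add2,r5:48
c10: CDB Add2=104; issue ADD r5<-Add2 | r0:4,r1:51,r2:7,r3:Add1,r4:104,r5:Add2
c11: stall | r0:4,r1:51,r2:7,r3:Add1,r4:104,r5:Add2
c12: CDB Add1=-101; issue ADD r2<-Add1 | r0:4,r1:51,r2:Add1,r3:-101,r4:104,r5:Add2

STATUS = TAG Add2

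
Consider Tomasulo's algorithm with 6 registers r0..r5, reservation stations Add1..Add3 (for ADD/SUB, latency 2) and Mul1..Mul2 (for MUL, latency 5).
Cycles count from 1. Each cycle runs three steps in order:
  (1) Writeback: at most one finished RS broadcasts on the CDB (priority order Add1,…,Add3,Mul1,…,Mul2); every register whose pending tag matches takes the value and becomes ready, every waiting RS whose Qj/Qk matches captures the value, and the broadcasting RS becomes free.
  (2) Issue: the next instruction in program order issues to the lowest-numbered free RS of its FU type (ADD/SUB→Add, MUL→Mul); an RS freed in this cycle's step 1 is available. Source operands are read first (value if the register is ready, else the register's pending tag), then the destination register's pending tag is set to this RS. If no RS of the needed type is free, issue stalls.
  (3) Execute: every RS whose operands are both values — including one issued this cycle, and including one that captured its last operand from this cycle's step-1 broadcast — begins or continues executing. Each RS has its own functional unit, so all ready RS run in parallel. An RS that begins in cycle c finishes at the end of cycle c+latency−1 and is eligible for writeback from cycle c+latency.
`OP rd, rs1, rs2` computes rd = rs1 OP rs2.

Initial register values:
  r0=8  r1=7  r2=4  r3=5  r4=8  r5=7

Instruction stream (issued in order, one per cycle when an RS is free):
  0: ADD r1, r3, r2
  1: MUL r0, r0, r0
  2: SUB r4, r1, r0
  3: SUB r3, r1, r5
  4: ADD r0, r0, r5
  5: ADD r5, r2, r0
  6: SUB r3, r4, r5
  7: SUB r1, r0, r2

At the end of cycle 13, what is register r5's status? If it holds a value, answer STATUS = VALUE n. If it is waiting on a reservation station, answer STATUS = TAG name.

STATUS = VALUE 75

  c1: issue ADD r1<-Add1  regs: r0:8,r1:Add1,r2:4,r3:5,r4:8,r5:7
  c2: issue MUL r0<-Mul1  regs: r0:Mul1,r1:Add1,r2:4,r3:5,r4:8,r5:7
  c3: CDB Add1=9; issue SUB r4<-Add1  regs: r0:Mul1,r1:9,r2:4,r3:5,r4:Add1,r5:7
  c4: issue SUB r3<-Add2  regs: r0:Mul1,r1:9,r2:4,r3:Add2,r4:Add1,r5:7
  c5: issue ADD r0<-Add3  regs: r0:Add3,r1:9,r2:4,r3:Add2,r4:Add1,r5:7
  c6: CDB Add2=2; issue ADD r5<-Add2  regs: r0:Add3,r1:9,r2:4,r3:2,r4:Add1,r5:Add2
  c7: CDB Mul1=64; stall  regs: r0:Add3,r1:9,r2:4,r3:2,r4:Add1,r5:Add2
  c8: stall  regs: r0:Add3,r1:9,r2:4,r3:2,r4:Add1,r5:Add2
  c9: CDB Add1=-55; issue SUB r3<-Add1  regs: r0:Add3,r1:9,r2:4,r3:Add1,r4:-55,r5:Add2
  c10: CDB Add3=71; issue SUB r1<-Add3  regs: r0:71,r1:Add3,r2:4,r3:Add1,r4:-55,r5:Add2
  c11: -  regs: r0:71,r1:Add3,r2:4,r3:Add1,r4:-55,r5:Add2
  c12: CDB Add2=75  regs: r0:71,r1:Add3,r2:4,r3:Add1,r4:-55,r5:75
  c13: CDB Add3=67  regs: r0:71,r1:67,r2:4,r3:Add1,r4:-55,r5:75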